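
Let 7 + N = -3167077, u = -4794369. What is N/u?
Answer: 3167084/4794369 ≈ 0.66058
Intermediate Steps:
N = -3167084 (N = -7 - 3167077 = -3167084)
N/u = -3167084/(-4794369) = -3167084*(-1/4794369) = 3167084/4794369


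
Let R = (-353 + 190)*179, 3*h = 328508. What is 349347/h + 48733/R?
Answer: 14569511893/9584877916 ≈ 1.5201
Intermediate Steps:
h = 328508/3 (h = (⅓)*328508 = 328508/3 ≈ 1.0950e+5)
R = -29177 (R = -163*179 = -29177)
349347/h + 48733/R = 349347/(328508/3) + 48733/(-29177) = 349347*(3/328508) + 48733*(-1/29177) = 1048041/328508 - 48733/29177 = 14569511893/9584877916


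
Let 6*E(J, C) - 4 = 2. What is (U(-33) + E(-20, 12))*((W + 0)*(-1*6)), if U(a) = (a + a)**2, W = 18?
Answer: -470556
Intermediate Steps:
U(a) = 4*a**2 (U(a) = (2*a)**2 = 4*a**2)
E(J, C) = 1 (E(J, C) = 2/3 + (1/6)*2 = 2/3 + 1/3 = 1)
(U(-33) + E(-20, 12))*((W + 0)*(-1*6)) = (4*(-33)**2 + 1)*((18 + 0)*(-1*6)) = (4*1089 + 1)*(18*(-6)) = (4356 + 1)*(-108) = 4357*(-108) = -470556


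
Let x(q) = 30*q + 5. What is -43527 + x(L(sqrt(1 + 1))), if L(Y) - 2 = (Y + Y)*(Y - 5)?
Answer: -43342 - 300*sqrt(2) ≈ -43766.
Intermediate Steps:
L(Y) = 2 + 2*Y*(-5 + Y) (L(Y) = 2 + (Y + Y)*(Y - 5) = 2 + (2*Y)*(-5 + Y) = 2 + 2*Y*(-5 + Y))
x(q) = 5 + 30*q
-43527 + x(L(sqrt(1 + 1))) = -43527 + (5 + 30*(2 - 10*sqrt(1 + 1) + 2*(sqrt(1 + 1))**2)) = -43527 + (5 + 30*(2 - 10*sqrt(2) + 2*(sqrt(2))**2)) = -43527 + (5 + 30*(2 - 10*sqrt(2) + 2*2)) = -43527 + (5 + 30*(2 - 10*sqrt(2) + 4)) = -43527 + (5 + 30*(6 - 10*sqrt(2))) = -43527 + (5 + (180 - 300*sqrt(2))) = -43527 + (185 - 300*sqrt(2)) = -43342 - 300*sqrt(2)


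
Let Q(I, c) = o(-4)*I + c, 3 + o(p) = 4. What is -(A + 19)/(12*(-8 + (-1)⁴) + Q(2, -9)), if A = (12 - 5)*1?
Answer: 2/7 ≈ 0.28571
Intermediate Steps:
o(p) = 1 (o(p) = -3 + 4 = 1)
A = 7 (A = 7*1 = 7)
Q(I, c) = I + c (Q(I, c) = 1*I + c = I + c)
-(A + 19)/(12*(-8 + (-1)⁴) + Q(2, -9)) = -(7 + 19)/(12*(-8 + (-1)⁴) + (2 - 9)) = -26/(12*(-8 + 1) - 7) = -26/(12*(-7) - 7) = -26/(-84 - 7) = -26/(-91) = -26*(-1)/91 = -1*(-2/7) = 2/7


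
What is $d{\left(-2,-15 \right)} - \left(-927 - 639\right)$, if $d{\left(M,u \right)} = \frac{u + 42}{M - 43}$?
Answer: $\frac{7827}{5} \approx 1565.4$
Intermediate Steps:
$d{\left(M,u \right)} = \frac{42 + u}{-43 + M}$
$d{\left(-2,-15 \right)} - \left(-927 - 639\right) = \frac{42 - 15}{-43 - 2} - \left(-927 - 639\right) = \frac{1}{-45} \cdot 27 - -1566 = \left(- \frac{1}{45}\right) 27 + 1566 = - \frac{3}{5} + 1566 = \frac{7827}{5}$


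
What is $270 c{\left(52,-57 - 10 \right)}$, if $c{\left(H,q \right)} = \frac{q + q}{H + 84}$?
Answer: $- \frac{9045}{34} \approx -266.03$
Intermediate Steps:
$c{\left(H,q \right)} = \frac{2 q}{84 + H}$
$270 c{\left(52,-57 - 10 \right)} = 270 \frac{2 \left(-57 - 10\right)}{84 + 52} = 270 \cdot 2 \left(-67\right) \frac{1}{136} = 270 \left(- \frac{67}{68}\right) = - \frac{9045}{34}$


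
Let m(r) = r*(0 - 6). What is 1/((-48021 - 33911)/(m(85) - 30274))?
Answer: 7696/20483 ≈ 0.37573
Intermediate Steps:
m(r) = -6*r (m(r) = r*(-6) = -6*r)
1/((-48021 - 33911)/(m(85) - 30274)) = 1/((-48021 - 33911)/(-6*85 - 30274)) = 1/(-81932/(-510 - 30274)) = 1/(-81932/(-30784)) = 1/(-81932*(-1/30784)) = 1/(20483/7696) = 7696/20483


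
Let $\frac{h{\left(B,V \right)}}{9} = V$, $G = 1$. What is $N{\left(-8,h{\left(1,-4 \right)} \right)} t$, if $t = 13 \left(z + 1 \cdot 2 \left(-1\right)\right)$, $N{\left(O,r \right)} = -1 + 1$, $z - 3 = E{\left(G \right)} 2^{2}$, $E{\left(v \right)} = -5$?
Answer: $0$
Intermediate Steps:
$z = -17$ ($z = 3 - 5 \cdot 2^{2} = 3 - 20 = -17$)
$h{\left(B,V \right)} = 9 V$
$N{\left(O,r \right)} = 0$
$t = -247$ ($t = 13 \left(-17 + 1 \cdot 2 \left(-1\right)\right) = 13 \left(-17 + 2 \left(-1\right)\right) = 13 \left(-17 - 2\right) = 13 \left(-19\right) = -247$)
$N{\left(-8,h{\left(1,-4 \right)} \right)} t = 0 \left(-247\right) = 0$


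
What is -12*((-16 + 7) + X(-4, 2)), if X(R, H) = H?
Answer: 84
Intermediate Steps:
-12*((-16 + 7) + X(-4, 2)) = -12*((-16 + 7) + 2) = -12*(-9 + 2) = -12*(-7) = 84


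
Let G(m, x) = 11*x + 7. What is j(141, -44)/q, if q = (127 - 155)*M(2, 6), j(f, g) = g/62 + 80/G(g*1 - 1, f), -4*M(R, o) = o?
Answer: -7949/507129 ≈ -0.015675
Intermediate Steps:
M(R, o) = -o/4
G(m, x) = 7 + 11*x
j(f, g) = 80/(7 + 11*f) + g/62 (j(f, g) = g/62 + 80/(7 + 11*f) = 80/(7 + 11*f) + g/62)
q = 42 (q = (127 - 155)*(-1/4*6) = -28*(-3/2) = 42)
j(141, -44)/q = ((4960 - 44*(7 + 11*141))/(62*(7 + 11*141)))/42 = ((4960 - 44*(7 + 1551))/(62*(7 + 1551)))*(1/42) = ((1/62)*(4960 - 44*1558)/1558)*(1/42) = ((1/62)*(1/1558)*(4960 - 68552))*(1/42) = ((1/62)*(1/1558)*(-63592))*(1/42) = -15898/24149*1/42 = -7949/507129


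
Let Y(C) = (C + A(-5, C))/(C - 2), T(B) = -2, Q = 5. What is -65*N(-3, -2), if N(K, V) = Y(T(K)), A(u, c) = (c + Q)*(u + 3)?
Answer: -130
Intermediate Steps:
A(u, c) = (3 + u)*(5 + c) (A(u, c) = (c + 5)*(u + 3) = (5 + c)*(3 + u) = (3 + u)*(5 + c))
Y(C) = (-10 - C)/(-2 + C) (Y(C) = (C + (15 + 3*C + 5*(-5) + C*(-5)))/(C - 2) = (C + (15 + 3*C - 25 - 5*C))/(-2 + C) = (C + (-10 - 2*C))/(-2 + C) = (-10 - C)/(-2 + C))
N(K, V) = 2 (N(K, V) = (-10 - 1*(-2))/(-2 - 2) = (-10 + 2)/(-4) = -¼*(-8) = 2)
-65*N(-3, -2) = -65*2 = -130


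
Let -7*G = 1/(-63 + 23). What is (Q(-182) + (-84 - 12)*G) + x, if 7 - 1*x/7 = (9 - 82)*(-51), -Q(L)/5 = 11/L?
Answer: -23670957/910 ≈ -26012.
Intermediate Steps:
G = 1/280 (G = -1/(7*(-63 + 23)) = -⅐/(-40) = -⅐*(-1/40) = 1/280 ≈ 0.0035714)
Q(L) = -55/L
x = -26012 (x = 49 - 7*(9 - 82)*(-51) = 49 - (-511)*(-51) = 49 - 7*3723 = 49 - 26061 = -26012)
(Q(-182) + (-84 - 12)*G) + x = (-55/(-182) + (-84 - 12)*(1/280)) - 26012 = (-55*(-1/182) - 96*1/280) - 26012 = (55/182 - 12/35) - 26012 = -37/910 - 26012 = -23670957/910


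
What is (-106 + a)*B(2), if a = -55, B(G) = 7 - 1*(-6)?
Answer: -2093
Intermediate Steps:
B(G) = 13 (B(G) = 7 + 6 = 13)
(-106 + a)*B(2) = (-106 - 55)*13 = -161*13 = -2093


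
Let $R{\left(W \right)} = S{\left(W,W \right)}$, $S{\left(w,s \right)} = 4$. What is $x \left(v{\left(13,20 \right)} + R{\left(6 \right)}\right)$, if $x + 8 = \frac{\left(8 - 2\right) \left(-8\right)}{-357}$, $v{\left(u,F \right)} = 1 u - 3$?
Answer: $- \frac{1872}{17} \approx -110.12$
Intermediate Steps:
$v{\left(u,F \right)} = -3 + u$ ($v{\left(u,F \right)} = u - 3 = -3 + u$)
$R{\left(W \right)} = 4$
$x = - \frac{936}{119}$ ($x = -8 + \frac{\left(8 - 2\right) \left(-8\right)}{-357} = -8 + 6 \left(-8\right) \left(- \frac{1}{357}\right) = -8 - - \frac{16}{119} = -8 + \frac{16}{119} = - \frac{936}{119} \approx -7.8655$)
$x \left(v{\left(13,20 \right)} + R{\left(6 \right)}\right) = - \frac{936 \left(\left(-3 + 13\right) + 4\right)}{119} = - \frac{936 \left(10 + 4\right)}{119} = \left(- \frac{936}{119}\right) 14 = - \frac{1872}{17}$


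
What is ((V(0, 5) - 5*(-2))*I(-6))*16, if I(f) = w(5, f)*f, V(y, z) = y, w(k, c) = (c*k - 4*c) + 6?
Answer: 0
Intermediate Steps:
w(k, c) = 6 - 4*c + c*k (w(k, c) = (-4*c + c*k) + 6 = 6 - 4*c + c*k)
I(f) = f*(6 + f) (I(f) = (6 - 4*f + f*5)*f = (6 - 4*f + 5*f)*f = (6 + f)*f = f*(6 + f))
((V(0, 5) - 5*(-2))*I(-6))*16 = ((0 - 5*(-2))*(-6*(6 - 6)))*16 = ((0 + 10)*(-6*0))*16 = (10*0)*16 = 0*16 = 0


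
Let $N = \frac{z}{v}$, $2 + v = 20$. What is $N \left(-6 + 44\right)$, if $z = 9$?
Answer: $19$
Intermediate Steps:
$v = 18$ ($v = -2 + 20 = 18$)
$N = \frac{1}{2}$ ($N = \frac{9}{18} = 9 \cdot \frac{1}{18} = \frac{1}{2} \approx 0.5$)
$N \left(-6 + 44\right) = \frac{-6 + 44}{2} = \frac{1}{2} \cdot 38 = 19$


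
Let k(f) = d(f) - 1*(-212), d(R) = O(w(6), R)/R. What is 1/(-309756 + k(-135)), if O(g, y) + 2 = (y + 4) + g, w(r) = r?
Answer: -135/41788313 ≈ -3.2306e-6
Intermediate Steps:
O(g, y) = 2 + g + y (O(g, y) = -2 + ((y + 4) + g) = -2 + ((4 + y) + g) = -2 + (4 + g + y) = 2 + g + y)
d(R) = (8 + R)/R (d(R) = (2 + 6 + R)/R = (8 + R)/R)
k(f) = 212 + (8 + f)/f (k(f) = (8 + f)/f - 1*(-212) = (8 + f)/f + 212 = 212 + (8 + f)/f)
1/(-309756 + k(-135)) = 1/(-309756 + (213 + 8/(-135))) = 1/(-309756 + (213 + 8*(-1/135))) = 1/(-309756 + (213 - 8/135)) = 1/(-309756 + 28747/135) = 1/(-41788313/135) = -135/41788313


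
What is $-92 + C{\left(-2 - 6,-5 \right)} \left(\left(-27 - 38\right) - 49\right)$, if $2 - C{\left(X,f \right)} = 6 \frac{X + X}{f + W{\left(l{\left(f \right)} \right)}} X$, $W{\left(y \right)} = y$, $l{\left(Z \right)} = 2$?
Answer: $-29504$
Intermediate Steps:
$C{\left(X,f \right)} = 2 - \frac{12 X^{2}}{2 + f}$ ($C{\left(X,f \right)} = 2 - 6 \frac{X + X}{f + 2} X = 2 - 6 \frac{2 X}{2 + f} X = 2 - \frac{12 X}{2 + f} X = 2 - \frac{12 X^{2}}{2 + f}$)
$-92 + C{\left(-2 - 6,-5 \right)} \left(\left(-27 - 38\right) - 49\right) = -92 + \frac{2 \left(2 - 5 - 6 \left(-2 - 6\right)^{2}\right)}{2 - 5} \left(\left(-27 - 38\right) - 49\right) = -92 + \frac{2 \left(2 - 5 - 6 \left(-8\right)^{2}\right)}{-3} \left(-65 - 49\right) = -92 + 2 \left(- \frac{1}{3}\right) \left(2 - 5 - 384\right) \left(-114\right) = -92 + 2 \left(- \frac{1}{3}\right) \left(-387\right) \left(-114\right) = -92 + 258 \left(-114\right) = -92 - 29412 = -29504$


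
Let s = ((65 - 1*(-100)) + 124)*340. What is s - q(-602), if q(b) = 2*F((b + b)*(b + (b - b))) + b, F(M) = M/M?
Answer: 98860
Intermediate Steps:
F(M) = 1
q(b) = 2 + b (q(b) = 2*1 + b = 2 + b)
s = 98260 (s = ((65 + 100) + 124)*340 = (165 + 124)*340 = 289*340 = 98260)
s - q(-602) = 98260 - (2 - 602) = 98260 - 1*(-600) = 98260 + 600 = 98860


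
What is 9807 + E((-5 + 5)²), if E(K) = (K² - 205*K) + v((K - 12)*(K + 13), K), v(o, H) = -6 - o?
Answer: 9957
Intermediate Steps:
E(K) = -6 + K² - 205*K - (-12 + K)*(13 + K) (E(K) = (K² - 205*K) + (-6 - (K - 12)*(K + 13)) = (K² - 205*K) + (-6 - (-12 + K)*(13 + K)) = -6 + K² - 205*K - (-12 + K)*(13 + K))
9807 + E((-5 + 5)²) = 9807 + (150 - 206*(-5 + 5)²) = 9807 + (150 - 206*0²) = 9807 + (150 - 206*0) = 9807 + (150 + 0) = 9807 + 150 = 9957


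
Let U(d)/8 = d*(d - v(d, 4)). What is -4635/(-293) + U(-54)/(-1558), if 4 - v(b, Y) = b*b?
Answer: 184487769/228247 ≈ 808.28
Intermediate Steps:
v(b, Y) = 4 - b² (v(b, Y) = 4 - b*b = 4 - b²)
U(d) = 8*d*(-4 + d + d²) (U(d) = 8*(d*(d - (4 - d²))) = 8*(d*(d + (-4 + d²))) = 8*(d*(-4 + d + d²)) = 8*d*(-4 + d + d²))
-4635/(-293) + U(-54)/(-1558) = -4635/(-293) + (8*(-54)*(-4 - 54 + (-54)²))/(-1558) = -4635*(-1/293) + (8*(-54)*(-4 - 54 + 2916))*(-1/1558) = 4635/293 + (8*(-54)*2858)*(-1/1558) = 4635/293 - 1234656*(-1/1558) = 4635/293 + 617328/779 = 184487769/228247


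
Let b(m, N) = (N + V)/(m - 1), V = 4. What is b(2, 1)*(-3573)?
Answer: -17865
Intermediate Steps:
b(m, N) = (4 + N)/(-1 + m) (b(m, N) = (N + 4)/(m - 1) = (4 + N)/(-1 + m))
b(2, 1)*(-3573) = ((4 + 1)/(-1 + 2))*(-3573) = (5/1)*(-3573) = (1*5)*(-3573) = 5*(-3573) = -17865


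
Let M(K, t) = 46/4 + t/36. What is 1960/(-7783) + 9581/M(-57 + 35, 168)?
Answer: 447223418/754951 ≈ 592.39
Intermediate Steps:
M(K, t) = 23/2 + t/36 (M(K, t) = 46*(¼) + t*(1/36) = 23/2 + t/36)
1960/(-7783) + 9581/M(-57 + 35, 168) = 1960/(-7783) + 9581/(23/2 + (1/36)*168) = 1960*(-1/7783) + 9581/(23/2 + 14/3) = -1960/7783 + 9581/(97/6) = -1960/7783 + 9581*(6/97) = -1960/7783 + 57486/97 = 447223418/754951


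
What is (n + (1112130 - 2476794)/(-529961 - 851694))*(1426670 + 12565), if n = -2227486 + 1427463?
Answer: -318172951834237647/276331 ≈ -1.1514e+12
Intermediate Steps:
n = -800023
(n + (1112130 - 2476794)/(-529961 - 851694))*(1426670 + 12565) = (-800023 + (1112130 - 2476794)/(-529961 - 851694))*(1426670 + 12565) = (-800023 - 1364664/(-1381655))*1439235 = (-800023 - 1364664*(-1/1381655))*1439235 = (-800023 + 1364664/1381655)*1439235 = -1105354413401/1381655*1439235 = -318172951834237647/276331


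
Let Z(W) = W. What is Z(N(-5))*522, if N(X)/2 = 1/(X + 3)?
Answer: -522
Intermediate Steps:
N(X) = 2/(3 + X) (N(X) = 2/(X + 3) = 2/(3 + X))
Z(N(-5))*522 = (2/(3 - 5))*522 = (2/(-2))*522 = (2*(-1/2))*522 = -1*522 = -522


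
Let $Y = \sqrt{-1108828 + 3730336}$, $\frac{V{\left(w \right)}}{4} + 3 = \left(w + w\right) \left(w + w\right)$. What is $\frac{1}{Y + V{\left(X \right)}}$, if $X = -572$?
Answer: $\frac{1308733}{6851127605779} - \frac{\sqrt{655377}}{13702255211558} \approx 1.9097 \cdot 10^{-7}$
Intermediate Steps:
$V{\left(w \right)} = -12 + 16 w^{2}$ ($V{\left(w \right)} = -12 + 4 \left(w + w\right) \left(w + w\right) = -12 + 4 \cdot 2 w 2 w = -12 + 4 \cdot 4 w^{2} = -12 + 16 w^{2}$)
$Y = 2 \sqrt{655377}$ ($Y = \sqrt{2621508} = 2 \sqrt{655377} \approx 1619.1$)
$\frac{1}{Y + V{\left(X \right)}} = \frac{1}{2 \sqrt{655377} - \left(12 - 16 \left(-572\right)^{2}\right)} = \frac{1}{2 \sqrt{655377} + \left(-12 + 16 \cdot 327184\right)} = \frac{1}{2 \sqrt{655377} + \left(-12 + 5234944\right)} = \frac{1}{2 \sqrt{655377} + 5234932} = \frac{1}{5234932 + 2 \sqrt{655377}}$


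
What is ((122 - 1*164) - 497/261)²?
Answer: 131308681/68121 ≈ 1927.6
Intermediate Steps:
((122 - 1*164) - 497/261)² = ((122 - 164) - 497*1/261)² = (-42 - 497/261)² = (-11459/261)² = 131308681/68121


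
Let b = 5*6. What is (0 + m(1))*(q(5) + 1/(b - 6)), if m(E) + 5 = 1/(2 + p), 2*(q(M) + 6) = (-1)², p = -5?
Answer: 262/9 ≈ 29.111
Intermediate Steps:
b = 30
q(M) = -11/2 (q(M) = -6 + (½)*(-1)² = -6 + (½)*1 = -6 + ½ = -11/2)
m(E) = -16/3 (m(E) = -5 + 1/(2 - 5) = -5 + 1/(-3) = -5 - ⅓ = -16/3)
(0 + m(1))*(q(5) + 1/(b - 6)) = (0 - 16/3)*(-11/2 + 1/(30 - 6)) = -16*(-11/2 + 1/24)/3 = -16/3*(-131/24) = 262/9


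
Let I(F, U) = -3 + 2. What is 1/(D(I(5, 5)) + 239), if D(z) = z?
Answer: 1/238 ≈ 0.0042017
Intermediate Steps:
I(F, U) = -1
1/(D(I(5, 5)) + 239) = 1/(-1 + 239) = 1/238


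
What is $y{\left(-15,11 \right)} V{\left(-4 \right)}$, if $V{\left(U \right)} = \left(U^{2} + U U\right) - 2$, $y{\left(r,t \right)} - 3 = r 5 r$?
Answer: $33840$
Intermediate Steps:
$y{\left(r,t \right)} = 3 + 5 r^{2}$ ($y{\left(r,t \right)} = 3 + r 5 r = 3 + 5 r r = 3 + 5 r^{2}$)
$V{\left(U \right)} = -2 + 2 U^{2}$ ($V{\left(U \right)} = \left(U^{2} + U^{2}\right) - 2 = 2 U^{2} - 2 = -2 + 2 U^{2}$)
$y{\left(-15,11 \right)} V{\left(-4 \right)} = \left(3 + 5 \left(-15\right)^{2}\right) \left(-2 + 2 \left(-4\right)^{2}\right) = \left(3 + 5 \cdot 225\right) \left(-2 + 2 \cdot 16\right) = \left(3 + 1125\right) \left(-2 + 32\right) = 1128 \cdot 30 = 33840$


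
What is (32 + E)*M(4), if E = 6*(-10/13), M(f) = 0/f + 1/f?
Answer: 89/13 ≈ 6.8462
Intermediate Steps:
M(f) = 1/f (M(f) = 0 + 1/f = 1/f)
E = -60/13 (E = 6*(-10*1/13) = 6*(-10/13) = -60/13 ≈ -4.6154)
(32 + E)*M(4) = (32 - 60/13)/4 = (356/13)*(¼) = 89/13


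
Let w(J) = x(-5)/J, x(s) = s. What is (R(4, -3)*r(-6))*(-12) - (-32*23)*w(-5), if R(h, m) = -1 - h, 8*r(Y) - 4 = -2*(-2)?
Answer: 796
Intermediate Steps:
r(Y) = 1 (r(Y) = ½ + (-2*(-2))/8 = ½ + (⅛)*4 = ½ + ½ = 1)
w(J) = -5/J
(R(4, -3)*r(-6))*(-12) - (-32*23)*w(-5) = ((-1 - 1*4)*1)*(-12) - (-32*23)*(-5/(-5)) = ((-1 - 4)*1)*(-12) - (-736)*(-5*(-⅕)) = -5*1*(-12) - (-736) = -5*(-12) - 1*(-736) = 60 + 736 = 796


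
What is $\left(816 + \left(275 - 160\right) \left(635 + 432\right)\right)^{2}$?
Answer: $15257437441$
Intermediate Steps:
$\left(816 + \left(275 - 160\right) \left(635 + 432\right)\right)^{2} = \left(816 + 115 \cdot 1067\right)^{2} = \left(816 + 122705\right)^{2} = 123521^{2} = 15257437441$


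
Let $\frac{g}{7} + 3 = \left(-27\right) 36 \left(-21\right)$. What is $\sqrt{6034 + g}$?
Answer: $\sqrt{148897} \approx 385.87$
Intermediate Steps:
$g = 142863$ ($g = -21 + 7 \left(-27\right) 36 \left(-21\right) = -21 + 7 \left(\left(-972\right) \left(-21\right)\right) = -21 + 7 \cdot 20412 = -21 + 142884 = 142863$)
$\sqrt{6034 + g} = \sqrt{6034 + 142863} = \sqrt{148897}$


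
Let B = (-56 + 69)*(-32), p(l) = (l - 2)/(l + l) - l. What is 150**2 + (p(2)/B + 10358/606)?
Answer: 1419117535/63024 ≈ 22517.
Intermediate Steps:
p(l) = -l + (-2 + l)/(2*l) (p(l) = (-2 + l)/((2*l)) - l = (-2 + l)*(1/(2*l)) - l = (-2 + l)/(2*l) - l = -l + (-2 + l)/(2*l))
B = -416 (B = 13*(-32) = -416)
150**2 + (p(2)/B + 10358/606) = 150**2 + ((1/2 - 1*2 - 1/2)/(-416) + 10358/606) = 22500 + ((1/2 - 2 - 1*1/2)*(-1/416) + 10358*(1/606)) = 22500 + ((1/2 - 2 - 1/2)*(-1/416) + 5179/303) = 22500 + (-2*(-1/416) + 5179/303) = 22500 + (1/208 + 5179/303) = 22500 + 1077535/63024 = 1419117535/63024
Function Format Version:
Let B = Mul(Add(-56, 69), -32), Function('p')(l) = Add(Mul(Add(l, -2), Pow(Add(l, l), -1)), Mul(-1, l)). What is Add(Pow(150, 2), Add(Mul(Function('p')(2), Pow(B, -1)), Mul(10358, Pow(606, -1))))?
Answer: Rational(1419117535, 63024) ≈ 22517.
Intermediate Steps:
Function('p')(l) = Add(Mul(-1, l), Mul(Rational(1, 2), Pow(l, -1), Add(-2, l))) (Function('p')(l) = Add(Mul(Add(-2, l), Pow(Mul(2, l), -1)), Mul(-1, l)) = Add(Mul(Add(-2, l), Mul(Rational(1, 2), Pow(l, -1))), Mul(-1, l)) = Add(Mul(Rational(1, 2), Pow(l, -1), Add(-2, l)), Mul(-1, l)) = Add(Mul(-1, l), Mul(Rational(1, 2), Pow(l, -1), Add(-2, l))))
B = -416 (B = Mul(13, -32) = -416)
Add(Pow(150, 2), Add(Mul(Function('p')(2), Pow(B, -1)), Mul(10358, Pow(606, -1)))) = Add(Pow(150, 2), Add(Mul(Add(Rational(1, 2), Mul(-1, 2), Mul(-1, Pow(2, -1))), Pow(-416, -1)), Mul(10358, Pow(606, -1)))) = Add(22500, Add(Mul(Add(Rational(1, 2), -2, Mul(-1, Rational(1, 2))), Rational(-1, 416)), Mul(10358, Rational(1, 606)))) = Add(22500, Add(Mul(Add(Rational(1, 2), -2, Rational(-1, 2)), Rational(-1, 416)), Rational(5179, 303))) = Add(22500, Add(Mul(-2, Rational(-1, 416)), Rational(5179, 303))) = Add(22500, Add(Rational(1, 208), Rational(5179, 303))) = Add(22500, Rational(1077535, 63024)) = Rational(1419117535, 63024)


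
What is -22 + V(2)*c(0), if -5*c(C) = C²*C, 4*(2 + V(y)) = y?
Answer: -22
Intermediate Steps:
V(y) = -2 + y/4
c(C) = -C³/5 (c(C) = -C²*C/5 = -C³/5)
-22 + V(2)*c(0) = -22 + (-2 + (¼)*2)*(-⅕*0³) = -22 + (-2 + ½)*(-⅕*0) = -22 - 3/2*0 = -22 + 0 = -22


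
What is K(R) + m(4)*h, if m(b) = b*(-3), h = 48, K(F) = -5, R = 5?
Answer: -581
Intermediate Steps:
m(b) = -3*b
K(R) + m(4)*h = -5 - 3*4*48 = -5 - 12*48 = -5 - 576 = -581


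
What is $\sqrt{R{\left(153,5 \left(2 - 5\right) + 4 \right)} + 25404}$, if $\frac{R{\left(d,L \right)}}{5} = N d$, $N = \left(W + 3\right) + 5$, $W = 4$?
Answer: $2 \sqrt{8646} \approx 185.97$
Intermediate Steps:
$N = 12$ ($N = \left(4 + 3\right) + 5 = 7 + 5 = 12$)
$R{\left(d,L \right)} = 60 d$ ($R{\left(d,L \right)} = 5 \cdot 12 d = 60 d$)
$\sqrt{R{\left(153,5 \left(2 - 5\right) + 4 \right)} + 25404} = \sqrt{60 \cdot 153 + 25404} = \sqrt{9180 + 25404} = \sqrt{34584} = 2 \sqrt{8646}$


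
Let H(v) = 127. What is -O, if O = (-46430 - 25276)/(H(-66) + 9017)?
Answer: 11951/1524 ≈ 7.8419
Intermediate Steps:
O = -11951/1524 (O = (-46430 - 25276)/(127 + 9017) = -71706/9144 = -71706*1/9144 = -11951/1524 ≈ -7.8419)
-O = -1*(-11951/1524) = 11951/1524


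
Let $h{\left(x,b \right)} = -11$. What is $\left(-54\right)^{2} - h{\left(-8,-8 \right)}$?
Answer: $2927$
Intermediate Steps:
$\left(-54\right)^{2} - h{\left(-8,-8 \right)} = \left(-54\right)^{2} - -11 = 2916 + 11 = 2927$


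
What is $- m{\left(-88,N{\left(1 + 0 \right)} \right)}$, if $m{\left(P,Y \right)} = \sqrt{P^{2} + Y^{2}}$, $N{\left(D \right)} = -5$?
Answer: $- \sqrt{7769} \approx -88.142$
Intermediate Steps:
$- m{\left(-88,N{\left(1 + 0 \right)} \right)} = - \sqrt{\left(-88\right)^{2} + \left(-5\right)^{2}} = - \sqrt{7744 + 25} = - \sqrt{7769}$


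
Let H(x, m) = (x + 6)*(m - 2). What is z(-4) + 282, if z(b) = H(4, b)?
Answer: 222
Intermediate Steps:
H(x, m) = (-2 + m)*(6 + x) (H(x, m) = (6 + x)*(-2 + m) = (-2 + m)*(6 + x))
z(b) = -20 + 10*b (z(b) = -12 - 2*4 + 6*b + b*4 = -12 - 8 + 6*b + 4*b = -20 + 10*b)
z(-4) + 282 = (-20 + 10*(-4)) + 282 = (-20 - 40) + 282 = -60 + 282 = 222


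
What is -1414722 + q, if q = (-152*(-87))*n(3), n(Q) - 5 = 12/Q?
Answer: -1295706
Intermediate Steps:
n(Q) = 5 + 12/Q
q = 119016 (q = (-152*(-87))*(5 + 12/3) = 13224*(5 + 12*(⅓)) = 13224*(5 + 4) = 13224*9 = 119016)
-1414722 + q = -1414722 + 119016 = -1295706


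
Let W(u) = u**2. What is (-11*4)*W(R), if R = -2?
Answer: -176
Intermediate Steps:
(-11*4)*W(R) = -11*4*(-2)**2 = -44*4 = -176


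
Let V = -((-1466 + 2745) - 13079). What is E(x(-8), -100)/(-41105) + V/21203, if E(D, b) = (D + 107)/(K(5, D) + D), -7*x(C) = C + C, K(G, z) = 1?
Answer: 2227935341/4009126849 ≈ 0.55572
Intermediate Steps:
V = 11800 (V = -(1279 - 13079) = -1*(-11800) = 11800)
x(C) = -2*C/7 (x(C) = -(C + C)/7 = -2*C/7)
E(D, b) = (107 + D)/(1 + D) (E(D, b) = (D + 107)/(1 + D) = (107 + D)/(1 + D))
E(x(-8), -100)/(-41105) + V/21203 = ((107 - 2/7*(-8))/(1 - 2/7*(-8)))/(-41105) + 11800/21203 = ((107 + 16/7)/(1 + 16/7))*(-1/41105) + 11800*(1/21203) = ((765/7)/(23/7))*(-1/41105) + 11800/21203 = ((7/23)*(765/7))*(-1/41105) + 11800/21203 = (765/23)*(-1/41105) + 11800/21203 = -153/189083 + 11800/21203 = 2227935341/4009126849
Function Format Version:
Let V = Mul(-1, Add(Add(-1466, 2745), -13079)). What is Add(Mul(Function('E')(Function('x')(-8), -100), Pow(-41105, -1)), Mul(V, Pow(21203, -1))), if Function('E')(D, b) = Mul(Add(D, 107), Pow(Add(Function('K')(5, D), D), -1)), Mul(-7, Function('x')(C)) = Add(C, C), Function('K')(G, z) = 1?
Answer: Rational(2227935341, 4009126849) ≈ 0.55572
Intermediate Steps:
V = 11800 (V = Mul(-1, Add(1279, -13079)) = Mul(-1, -11800) = 11800)
Function('x')(C) = Mul(Rational(-2, 7), C) (Function('x')(C) = Mul(Rational(-1, 7), Add(C, C)) = Mul(Rational(-1, 7), Mul(2, C)) = Mul(Rational(-2, 7), C))
Function('E')(D, b) = Mul(Pow(Add(1, D), -1), Add(107, D)) (Function('E')(D, b) = Mul(Add(D, 107), Pow(Add(1, D), -1)) = Mul(Add(107, D), Pow(Add(1, D), -1)) = Mul(Pow(Add(1, D), -1), Add(107, D)))
Add(Mul(Function('E')(Function('x')(-8), -100), Pow(-41105, -1)), Mul(V, Pow(21203, -1))) = Add(Mul(Mul(Pow(Add(1, Mul(Rational(-2, 7), -8)), -1), Add(107, Mul(Rational(-2, 7), -8))), Pow(-41105, -1)), Mul(11800, Pow(21203, -1))) = Add(Mul(Mul(Pow(Add(1, Rational(16, 7)), -1), Add(107, Rational(16, 7))), Rational(-1, 41105)), Mul(11800, Rational(1, 21203))) = Add(Mul(Mul(Pow(Rational(23, 7), -1), Rational(765, 7)), Rational(-1, 41105)), Rational(11800, 21203)) = Add(Mul(Mul(Rational(7, 23), Rational(765, 7)), Rational(-1, 41105)), Rational(11800, 21203)) = Add(Mul(Rational(765, 23), Rational(-1, 41105)), Rational(11800, 21203)) = Add(Rational(-153, 189083), Rational(11800, 21203)) = Rational(2227935341, 4009126849)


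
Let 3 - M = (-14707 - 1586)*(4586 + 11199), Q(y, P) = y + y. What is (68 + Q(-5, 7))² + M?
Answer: 257188372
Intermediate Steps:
Q(y, P) = 2*y
M = 257185008 (M = 3 - (-14707 - 1586)*(4586 + 11199) = 3 - (-16293)*15785 = 3 - 1*(-257185005) = 3 + 257185005 = 257185008)
(68 + Q(-5, 7))² + M = (68 + 2*(-5))² + 257185008 = (68 - 10)² + 257185008 = 58² + 257185008 = 3364 + 257185008 = 257188372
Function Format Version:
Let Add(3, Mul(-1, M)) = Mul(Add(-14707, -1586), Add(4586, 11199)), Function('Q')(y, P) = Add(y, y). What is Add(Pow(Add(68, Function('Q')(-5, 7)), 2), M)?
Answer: 257188372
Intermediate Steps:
Function('Q')(y, P) = Mul(2, y)
M = 257185008 (M = Add(3, Mul(-1, Mul(Add(-14707, -1586), Add(4586, 11199)))) = Add(3, Mul(-1, Mul(-16293, 15785))) = Add(3, Mul(-1, -257185005)) = Add(3, 257185005) = 257185008)
Add(Pow(Add(68, Function('Q')(-5, 7)), 2), M) = Add(Pow(Add(68, Mul(2, -5)), 2), 257185008) = Add(Pow(Add(68, -10), 2), 257185008) = Add(Pow(58, 2), 257185008) = Add(3364, 257185008) = 257188372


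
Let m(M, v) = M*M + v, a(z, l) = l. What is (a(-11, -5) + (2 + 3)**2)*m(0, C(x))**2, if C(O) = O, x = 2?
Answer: 80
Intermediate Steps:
m(M, v) = v + M**2 (m(M, v) = M**2 + v = v + M**2)
(a(-11, -5) + (2 + 3)**2)*m(0, C(x))**2 = (-5 + (2 + 3)**2)*(2 + 0**2)**2 = (-5 + 5**2)*(2 + 0)**2 = (-5 + 25)*2**2 = 20*4 = 80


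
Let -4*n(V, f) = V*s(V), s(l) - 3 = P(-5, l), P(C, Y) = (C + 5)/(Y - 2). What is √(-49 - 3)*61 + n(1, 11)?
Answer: -¾ + 122*I*√13 ≈ -0.75 + 439.88*I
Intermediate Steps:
P(C, Y) = (5 + C)/(-2 + Y)
s(l) = 3 (s(l) = 3 + (5 - 5)/(-2 + l) = 3 + 0/(-2 + l) = 3 + 0 = 3)
n(V, f) = -3*V/4 (n(V, f) = -V*3/4 = -3*V/4)
√(-49 - 3)*61 + n(1, 11) = √(-49 - 3)*61 - ¾*1 = √(-52)*61 - ¾ = (2*I*√13)*61 - ¾ = 122*I*√13 - ¾ = -¾ + 122*I*√13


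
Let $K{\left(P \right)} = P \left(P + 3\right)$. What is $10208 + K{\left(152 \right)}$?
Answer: $33768$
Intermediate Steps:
$K{\left(P \right)} = P \left(3 + P\right)$
$10208 + K{\left(152 \right)} = 10208 + 152 \left(3 + 152\right) = 10208 + 152 \cdot 155 = 10208 + 23560 = 33768$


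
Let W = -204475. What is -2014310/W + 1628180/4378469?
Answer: 1830503199378/179057489755 ≈ 10.223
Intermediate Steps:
-2014310/W + 1628180/4378469 = -2014310/(-204475) + 1628180/4378469 = -2014310*(-1/204475) + 1628180*(1/4378469) = 402862/40895 + 1628180/4378469 = 1830503199378/179057489755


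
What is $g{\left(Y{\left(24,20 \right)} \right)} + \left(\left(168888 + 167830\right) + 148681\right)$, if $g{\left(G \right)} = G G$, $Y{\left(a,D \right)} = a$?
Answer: $485975$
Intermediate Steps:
$g{\left(G \right)} = G^{2}$
$g{\left(Y{\left(24,20 \right)} \right)} + \left(\left(168888 + 167830\right) + 148681\right) = 24^{2} + \left(\left(168888 + 167830\right) + 148681\right) = 576 + \left(336718 + 148681\right) = 576 + 485399 = 485975$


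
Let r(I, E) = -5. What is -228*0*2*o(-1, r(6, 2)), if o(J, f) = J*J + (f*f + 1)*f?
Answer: 0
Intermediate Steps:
o(J, f) = J² + f*(1 + f²) (o(J, f) = J² + (f² + 1)*f = J² + (1 + f²)*f = J² + f*(1 + f²))
-228*0*2*o(-1, r(6, 2)) = -228*0*2*(-5 + (-1)² + (-5)³) = -0*(-5 + 1 - 125) = -0*(-129) = -228*0 = 0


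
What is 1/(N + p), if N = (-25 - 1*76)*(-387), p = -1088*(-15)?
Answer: 1/55407 ≈ 1.8048e-5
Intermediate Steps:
p = 16320
N = 39087 (N = (-25 - 76)*(-387) = -101*(-387) = 39087)
1/(N + p) = 1/(39087 + 16320) = 1/55407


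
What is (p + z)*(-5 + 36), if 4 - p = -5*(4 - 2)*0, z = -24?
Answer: -620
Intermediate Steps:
p = 4 (p = 4 - (-5*(4 - 2))*0 = 4 - (-5*2)*0 = 4 - (-10)*0 = 4 - 1*0 = 4 + 0 = 4)
(p + z)*(-5 + 36) = (4 - 24)*(-5 + 36) = -20*31 = -620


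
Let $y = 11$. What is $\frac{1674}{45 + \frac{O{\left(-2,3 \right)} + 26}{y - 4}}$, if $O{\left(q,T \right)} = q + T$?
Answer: $\frac{651}{19} \approx 34.263$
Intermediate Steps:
$O{\left(q,T \right)} = T + q$
$\frac{1674}{45 + \frac{O{\left(-2,3 \right)} + 26}{y - 4}} = \frac{1674}{45 + \frac{\left(3 - 2\right) + 26}{11 - 4}} = \frac{1674}{45 + \frac{1 + 26}{7}} = \frac{1674}{45 + 27 \cdot \frac{1}{7}} = \frac{1674}{45 + \frac{27}{7}} = \frac{1674}{\frac{342}{7}} = 1674 \cdot \frac{7}{342} = \frac{651}{19}$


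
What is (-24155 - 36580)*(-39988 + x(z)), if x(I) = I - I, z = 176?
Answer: 2428671180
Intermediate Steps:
x(I) = 0
(-24155 - 36580)*(-39988 + x(z)) = (-24155 - 36580)*(-39988 + 0) = -60735*(-39988) = 2428671180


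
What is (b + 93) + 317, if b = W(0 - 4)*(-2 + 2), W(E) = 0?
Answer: 410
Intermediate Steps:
b = 0 (b = 0*(-2 + 2) = 0*0 = 0)
(b + 93) + 317 = (0 + 93) + 317 = 93 + 317 = 410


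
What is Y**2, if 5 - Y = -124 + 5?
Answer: 15376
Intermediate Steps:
Y = 124 (Y = 5 - (-124 + 5) = 5 - 1*(-119) = 5 + 119 = 124)
Y**2 = 124**2 = 15376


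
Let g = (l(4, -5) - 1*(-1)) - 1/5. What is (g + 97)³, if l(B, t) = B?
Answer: 131872229/125 ≈ 1.0550e+6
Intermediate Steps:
g = 24/5 (g = (4 - 1*(-1)) - 1/5 = (4 + 1) - 1*⅕ = 5 - ⅕ = 24/5 ≈ 4.8000)
(g + 97)³ = (24/5 + 97)³ = (509/5)³ = 131872229/125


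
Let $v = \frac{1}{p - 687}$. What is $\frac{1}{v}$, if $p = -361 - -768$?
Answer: $-280$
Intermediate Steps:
$p = 407$ ($p = -361 + 768 = 407$)
$v = - \frac{1}{280}$ ($v = \frac{1}{407 - 687} = \frac{1}{-280} = - \frac{1}{280} \approx -0.0035714$)
$\frac{1}{v} = \frac{1}{- \frac{1}{280}} = -280$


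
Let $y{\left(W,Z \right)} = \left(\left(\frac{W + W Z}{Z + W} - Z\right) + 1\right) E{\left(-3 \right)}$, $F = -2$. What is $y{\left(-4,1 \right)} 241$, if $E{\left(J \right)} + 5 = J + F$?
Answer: $- \frac{19280}{3} \approx -6426.7$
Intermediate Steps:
$E{\left(J \right)} = -7 + J$ ($E{\left(J \right)} = -5 + \left(J - 2\right) = -5 + \left(-2 + J\right) = -7 + J$)
$y{\left(W,Z \right)} = -10 + 10 Z - \frac{10 \left(W + W Z\right)}{W + Z}$ ($y{\left(W,Z \right)} = \left(\left(\frac{W + W Z}{Z + W} - Z\right) + 1\right) \left(-7 - 3\right) = \left(\left(\frac{W + W Z}{W + Z} - Z\right) + 1\right) \left(-10\right) = \left(\left(- Z + \frac{W + W Z}{W + Z}\right) + 1\right) \left(-10\right) = \left(1 - Z + \frac{W + W Z}{W + Z}\right) \left(-10\right) = -10 + 10 Z - \frac{10 \left(W + W Z\right)}{W + Z}$)
$y{\left(-4,1 \right)} 241 = \frac{10 \left(1^{2} - 1 - -8\right)}{-4 + 1} \cdot 241 = \frac{10 \left(1 - 1 + 8\right)}{-3} \cdot 241 = 10 \left(- \frac{1}{3}\right) 8 \cdot 241 = \left(- \frac{80}{3}\right) 241 = - \frac{19280}{3}$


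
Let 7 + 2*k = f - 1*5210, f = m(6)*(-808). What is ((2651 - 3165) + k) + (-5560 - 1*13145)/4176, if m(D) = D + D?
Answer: -382799/48 ≈ -7975.0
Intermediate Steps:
m(D) = 2*D
f = -9696 (f = (2*6)*(-808) = 12*(-808) = -9696)
k = -14913/2 (k = -7/2 + (-9696 - 1*5210)/2 = -7/2 + (-9696 - 5210)/2 = -7/2 + (1/2)*(-14906) = -7/2 - 7453 = -14913/2 ≈ -7456.5)
((2651 - 3165) + k) + (-5560 - 1*13145)/4176 = ((2651 - 3165) - 14913/2) + (-5560 - 1*13145)/4176 = (-514 - 14913/2) + (-5560 - 13145)*(1/4176) = -15941/2 - 18705*1/4176 = -15941/2 - 215/48 = -382799/48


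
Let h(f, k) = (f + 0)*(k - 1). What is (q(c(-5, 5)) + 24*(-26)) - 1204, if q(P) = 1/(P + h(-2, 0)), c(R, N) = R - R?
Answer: -3655/2 ≈ -1827.5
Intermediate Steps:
c(R, N) = 0
h(f, k) = f*(-1 + k)
q(P) = 1/(2 + P) (q(P) = 1/(P - 2*(-1 + 0)) = 1/(P - 2*(-1)) = 1/(P + 2) = 1/(2 + P))
(q(c(-5, 5)) + 24*(-26)) - 1204 = (1/(2 + 0) + 24*(-26)) - 1204 = (1/2 - 624) - 1204 = (½ - 624) - 1204 = -1247/2 - 1204 = -3655/2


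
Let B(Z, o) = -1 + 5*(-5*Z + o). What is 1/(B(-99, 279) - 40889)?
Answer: -1/37020 ≈ -2.7012e-5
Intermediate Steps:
B(Z, o) = -1 - 25*Z + 5*o (B(Z, o) = -1 + 5*(o - 5*Z) = -1 + (-25*Z + 5*o) = -1 - 25*Z + 5*o)
1/(B(-99, 279) - 40889) = 1/((-1 - 25*(-99) + 5*279) - 40889) = 1/((-1 + 2475 + 1395) - 40889) = 1/(3869 - 40889) = 1/(-37020) = -1/37020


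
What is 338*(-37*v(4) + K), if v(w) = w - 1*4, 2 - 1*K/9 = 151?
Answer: -453258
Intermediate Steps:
K = -1341 (K = 18 - 9*151 = 18 - 1359 = -1341)
v(w) = -4 + w (v(w) = w - 4 = -4 + w)
338*(-37*v(4) + K) = 338*(-37*(-4 + 4) - 1341) = 338*(-37*0 - 1341) = 338*(0 - 1341) = 338*(-1341) = -453258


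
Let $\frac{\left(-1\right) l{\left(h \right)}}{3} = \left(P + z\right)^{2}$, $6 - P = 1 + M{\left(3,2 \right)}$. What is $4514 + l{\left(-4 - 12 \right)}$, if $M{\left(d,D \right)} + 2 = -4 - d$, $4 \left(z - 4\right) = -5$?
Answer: $\frac{58757}{16} \approx 3672.3$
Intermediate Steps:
$z = \frac{11}{4}$ ($z = 4 + \frac{1}{4} \left(-5\right) = 4 - \frac{5}{4} = \frac{11}{4} \approx 2.75$)
$M{\left(d,D \right)} = -6 - d$ ($M{\left(d,D \right)} = -2 - \left(4 + d\right) = -6 - d$)
$P = 14$ ($P = 6 - \left(1 - 9\right) = 6 - -8 = 6 + 8 = 14$)
$l{\left(h \right)} = - \frac{13467}{16}$ ($l{\left(h \right)} = - 3 \left(14 + \frac{11}{4}\right)^{2} = - 3 \left(\frac{67}{4}\right)^{2} = \left(-3\right) \frac{4489}{16} = - \frac{13467}{16}$)
$4514 + l{\left(-4 - 12 \right)} = 4514 - \frac{13467}{16} = \frac{58757}{16}$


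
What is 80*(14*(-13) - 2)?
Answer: -14720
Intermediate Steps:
80*(14*(-13) - 2) = 80*(-182 - 2) = 80*(-184) = -14720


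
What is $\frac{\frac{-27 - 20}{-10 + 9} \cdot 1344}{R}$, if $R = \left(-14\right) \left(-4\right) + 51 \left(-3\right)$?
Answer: $- \frac{63168}{97} \approx -651.22$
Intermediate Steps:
$R = -97$ ($R = 56 - 153 = -97$)
$\frac{\frac{-27 - 20}{-10 + 9} \cdot 1344}{R} = \frac{\frac{-27 - 20}{-10 + 9} \cdot 1344}{-97} = - \frac{47}{-1} \cdot 1344 \left(- \frac{1}{97}\right) = \left(-47\right) \left(-1\right) 1344 \left(- \frac{1}{97}\right) = 47 \cdot 1344 \left(- \frac{1}{97}\right) = 63168 \left(- \frac{1}{97}\right) = - \frac{63168}{97}$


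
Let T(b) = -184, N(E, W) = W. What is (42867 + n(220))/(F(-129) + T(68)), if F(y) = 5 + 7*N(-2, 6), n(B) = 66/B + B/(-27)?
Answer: -11571971/36990 ≈ -312.84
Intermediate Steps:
n(B) = 66/B - B/27 (n(B) = 66/B + B*(-1/27) = 66/B - B/27)
F(y) = 47 (F(y) = 5 + 7*6 = 5 + 42 = 47)
(42867 + n(220))/(F(-129) + T(68)) = (42867 + (66/220 - 1/27*220))/(47 - 184) = (42867 + (66*(1/220) - 220/27))/(-137) = (42867 + (3/10 - 220/27))*(-1/137) = (42867 - 2119/270)*(-1/137) = (11571971/270)*(-1/137) = -11571971/36990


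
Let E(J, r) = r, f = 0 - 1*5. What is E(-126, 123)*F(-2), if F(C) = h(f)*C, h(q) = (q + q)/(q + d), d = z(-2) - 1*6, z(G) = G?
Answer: -2460/13 ≈ -189.23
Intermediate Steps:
f = -5 (f = 0 - 5 = -5)
d = -8 (d = -2 - 1*6 = -2 - 6 = -8)
h(q) = 2*q/(-8 + q) (h(q) = (q + q)/(q - 8) = (2*q)/(-8 + q) = 2*q/(-8 + q))
F(C) = 10*C/13 (F(C) = (2*(-5)/(-8 - 5))*C = (2*(-5)/(-13))*C = (2*(-5)*(-1/13))*C = 10*C/13)
E(-126, 123)*F(-2) = 123*((10/13)*(-2)) = 123*(-20/13) = -2460/13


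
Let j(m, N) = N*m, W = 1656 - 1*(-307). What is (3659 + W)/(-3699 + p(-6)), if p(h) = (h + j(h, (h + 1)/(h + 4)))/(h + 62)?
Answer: -14992/9865 ≈ -1.5197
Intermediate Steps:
W = 1963 (W = 1656 + 307 = 1963)
p(h) = (h + h*(1 + h)/(4 + h))/(62 + h) (p(h) = (h + ((h + 1)/(h + 4))*h)/(h + 62) = (h + ((1 + h)/(4 + h))*h)/(62 + h) = (h + h*(1 + h)/(4 + h))/(62 + h))
(3659 + W)/(-3699 + p(-6)) = (3659 + 1963)/(-3699 - 6*(5 + 2*(-6))/((4 - 6)*(62 - 6))) = 5622/(-3699 - 6*(5 - 12)/(-2*56)) = 5622/(-3699 - 6*(-½)*1/56*(-7)) = 5622/(-3699 - 3/8) = 5622/(-29595/8) = 5622*(-8/29595) = -14992/9865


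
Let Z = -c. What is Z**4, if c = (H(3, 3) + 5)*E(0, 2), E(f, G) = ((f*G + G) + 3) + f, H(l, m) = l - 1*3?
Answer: 390625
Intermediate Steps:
H(l, m) = -3 + l (H(l, m) = l - 3 = -3 + l)
E(f, G) = 3 + G + f + G*f (E(f, G) = ((G*f + G) + 3) + f = ((G + G*f) + 3) + f = (3 + G + G*f) + f = 3 + G + f + G*f)
c = 25 (c = ((-3 + 3) + 5)*(3 + 2 + 0 + 2*0) = (0 + 5)*(3 + 2 + 0 + 0) = 5*5 = 25)
Z = -25 (Z = -1*25 = -25)
Z**4 = (-25)**4 = 390625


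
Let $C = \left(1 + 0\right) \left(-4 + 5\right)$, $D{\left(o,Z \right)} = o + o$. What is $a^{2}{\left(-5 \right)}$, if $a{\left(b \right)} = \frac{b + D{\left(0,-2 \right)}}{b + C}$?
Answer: $\frac{25}{16} \approx 1.5625$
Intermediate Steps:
$D{\left(o,Z \right)} = 2 o$
$C = 1$ ($C = 1 \cdot 1 = 1$)
$a{\left(b \right)} = \frac{b}{1 + b}$ ($a{\left(b \right)} = \frac{b + 2 \cdot 0}{b + 1} = \frac{b + 0}{1 + b} = \frac{b}{1 + b}$)
$a^{2}{\left(-5 \right)} = \left(- \frac{5}{1 - 5}\right)^{2} = \left(- \frac{5}{-4}\right)^{2} = \left(\left(-5\right) \left(- \frac{1}{4}\right)\right)^{2} = \left(\frac{5}{4}\right)^{2} = \frac{25}{16}$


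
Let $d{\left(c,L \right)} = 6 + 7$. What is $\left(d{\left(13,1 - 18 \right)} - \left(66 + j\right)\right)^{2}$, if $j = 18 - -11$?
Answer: $6724$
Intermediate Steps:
$j = 29$ ($j = 18 + 11 = 29$)
$d{\left(c,L \right)} = 13$
$\left(d{\left(13,1 - 18 \right)} - \left(66 + j\right)\right)^{2} = \left(13 - 95\right)^{2} = \left(-82\right)^{2} = 6724$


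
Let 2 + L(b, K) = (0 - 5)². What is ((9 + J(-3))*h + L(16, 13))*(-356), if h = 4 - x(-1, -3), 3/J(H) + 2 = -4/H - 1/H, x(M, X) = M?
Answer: -8188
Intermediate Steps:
L(b, K) = 23 (L(b, K) = -2 + (0 - 5)² = -2 + (-5)² = -2 + 25 = 23)
J(H) = 3/(-2 - 5/H) (J(H) = 3/(-2 + (-4/H - 1/H)) = 3/(-2 - 5/H))
h = 5 (h = 4 - 1*(-1) = 4 + 1 = 5)
((9 + J(-3))*h + L(16, 13))*(-356) = ((9 - 3*(-3)/(5 + 2*(-3)))*5 + 23)*(-356) = ((9 - 3*(-3)/(5 - 6))*5 + 23)*(-356) = ((9 - 3*(-3)/(-1))*5 + 23)*(-356) = ((9 - 3*(-3)*(-1))*5 + 23)*(-356) = ((9 - 9)*5 + 23)*(-356) = (0*5 + 23)*(-356) = (0 + 23)*(-356) = 23*(-356) = -8188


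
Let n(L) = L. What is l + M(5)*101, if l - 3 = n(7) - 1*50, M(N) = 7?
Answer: 667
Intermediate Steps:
l = -40 (l = 3 + (7 - 1*50) = 3 + (7 - 50) = 3 - 43 = -40)
l + M(5)*101 = -40 + 7*101 = -40 + 707 = 667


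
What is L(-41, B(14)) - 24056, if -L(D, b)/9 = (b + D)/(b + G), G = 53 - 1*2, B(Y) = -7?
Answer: -264508/11 ≈ -24046.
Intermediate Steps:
G = 51 (G = 53 - 2 = 51)
L(D, b) = -9*(D + b)/(51 + b) (L(D, b) = -9*(b + D)/(b + 51) = -9*(D + b)/(51 + b))
L(-41, B(14)) - 24056 = 9*(-1*(-41) - 1*(-7))/(51 - 7) - 24056 = 9*(41 + 7)/44 - 24056 = 9*(1/44)*48 - 24056 = 108/11 - 24056 = -264508/11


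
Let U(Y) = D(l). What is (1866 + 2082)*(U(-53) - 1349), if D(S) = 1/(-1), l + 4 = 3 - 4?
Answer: -5329800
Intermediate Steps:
l = -5 (l = -4 + (3 - 4) = -4 - 1 = -5)
D(S) = -1
U(Y) = -1
(1866 + 2082)*(U(-53) - 1349) = (1866 + 2082)*(-1 - 1349) = 3948*(-1350) = -5329800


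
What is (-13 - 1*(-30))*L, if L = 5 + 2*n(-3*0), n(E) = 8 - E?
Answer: 357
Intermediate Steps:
L = 21 (L = 5 + 2*(8 - (-3)*0) = 5 + 2*(8 - 1*0) = 5 + 2*(8 + 0) = 5 + 2*8 = 5 + 16 = 21)
(-13 - 1*(-30))*L = (-13 - 1*(-30))*21 = (-13 + 30)*21 = 17*21 = 357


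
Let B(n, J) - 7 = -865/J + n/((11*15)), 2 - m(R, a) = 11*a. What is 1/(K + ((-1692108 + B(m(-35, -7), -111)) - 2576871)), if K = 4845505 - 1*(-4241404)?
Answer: 6105/29413555883 ≈ 2.0756e-7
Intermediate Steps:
m(R, a) = 2 - 11*a
B(n, J) = 7 - 865/J + n/165 (B(n, J) = 7 + (-865/J + n/((11*15))) = 7 + (-865/J + n/165) = 7 - 865/J + n/165)
K = 9086909 (K = 4845505 + 4241404 = 9086909)
1/(K + ((-1692108 + B(m(-35, -7), -111)) - 2576871)) = 1/(9086909 + ((-1692108 + (7 - 865/(-111) + (2 - 11*(-7))/165)) - 2576871)) = 1/(9086909 + ((-1692108 + (7 - 865*(-1/111) + (2 + 77)/165)) - 2576871)) = 1/(9086909 + ((-1692108 + (7 + 865/111 + (1/165)*79)) - 2576871)) = 1/(9086909 + ((-1692108 + (7 + 865/111 + 79/165)) - 2576871)) = 1/(9086909 + ((-1692108 + 93233/6105) - 2576871)) = 1/(9086909 + (-10330226107/6105 - 2576871)) = 1/(9086909 - 26062023562/6105) = 1/(29413555883/6105) = 6105/29413555883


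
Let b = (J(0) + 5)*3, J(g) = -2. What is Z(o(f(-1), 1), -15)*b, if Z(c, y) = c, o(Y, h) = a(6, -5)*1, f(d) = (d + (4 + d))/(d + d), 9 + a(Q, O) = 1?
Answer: -72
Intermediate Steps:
a(Q, O) = -8 (a(Q, O) = -9 + 1 = -8)
f(d) = (4 + 2*d)/(2*d) (f(d) = (4 + 2*d)/((2*d)) = (4 + 2*d)*(1/(2*d)) = (4 + 2*d)/(2*d))
o(Y, h) = -8 (o(Y, h) = -8*1 = -8)
b = 9 (b = (-2 + 5)*3 = 3*3 = 9)
Z(o(f(-1), 1), -15)*b = -8*9 = -72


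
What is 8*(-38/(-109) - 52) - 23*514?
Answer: -1333638/109 ≈ -12235.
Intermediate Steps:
8*(-38/(-109) - 52) - 23*514 = 8*(-38*(-1/109) - 52) - 11822 = 8*(38/109 - 52) - 11822 = 8*(-5630/109) - 11822 = -45040/109 - 11822 = -1333638/109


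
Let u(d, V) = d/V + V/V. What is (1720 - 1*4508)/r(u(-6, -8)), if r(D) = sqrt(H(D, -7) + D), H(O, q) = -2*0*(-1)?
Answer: -5576*sqrt(7)/7 ≈ -2107.5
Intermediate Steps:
H(O, q) = 0 (H(O, q) = 0*(-1) = 0)
u(d, V) = 1 + d/V (u(d, V) = d/V + 1 = 1 + d/V)
r(D) = sqrt(D) (r(D) = sqrt(0 + D) = sqrt(D))
(1720 - 1*4508)/r(u(-6, -8)) = (1720 - 1*4508)/(sqrt((-8 - 6)/(-8))) = (1720 - 4508)/(sqrt(-1/8*(-14))) = -2788*2*sqrt(7)/7 = -5576*sqrt(7)/7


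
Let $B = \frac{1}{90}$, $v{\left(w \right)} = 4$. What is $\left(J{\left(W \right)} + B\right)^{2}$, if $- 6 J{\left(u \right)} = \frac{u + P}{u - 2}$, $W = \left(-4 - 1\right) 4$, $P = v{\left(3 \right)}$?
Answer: $\frac{11881}{980100} \approx 0.012122$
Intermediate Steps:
$P = 4$
$B = \frac{1}{90} \approx 0.011111$
$W = -20$ ($W = \left(-5\right) 4 = -20$)
$J{\left(u \right)} = - \frac{4 + u}{6 \left(-2 + u\right)}$ ($J{\left(u \right)} = - \frac{\left(u + 4\right) \frac{1}{u - 2}}{6} = - \frac{\left(4 + u\right) \frac{1}{-2 + u}}{6} = - \frac{\frac{1}{-2 + u} \left(4 + u\right)}{6} = - \frac{4 + u}{6 \left(-2 + u\right)}$)
$\left(J{\left(W \right)} + B\right)^{2} = \left(\frac{-4 - -20}{6 \left(-2 - 20\right)} + \frac{1}{90}\right)^{2} = \left(\frac{-4 + 20}{6 \left(-22\right)} + \frac{1}{90}\right)^{2} = \left(\frac{1}{6} \left(- \frac{1}{22}\right) 16 + \frac{1}{90}\right)^{2} = \left(- \frac{4}{33} + \frac{1}{90}\right)^{2} = \left(- \frac{109}{990}\right)^{2} = \frac{11881}{980100}$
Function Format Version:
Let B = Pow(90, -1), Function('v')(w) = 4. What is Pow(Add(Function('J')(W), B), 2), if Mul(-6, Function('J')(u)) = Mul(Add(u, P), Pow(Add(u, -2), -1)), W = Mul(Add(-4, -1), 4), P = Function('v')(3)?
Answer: Rational(11881, 980100) ≈ 0.012122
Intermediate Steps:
P = 4
B = Rational(1, 90) ≈ 0.011111
W = -20 (W = Mul(-5, 4) = -20)
Function('J')(u) = Mul(Rational(-1, 6), Pow(Add(-2, u), -1), Add(4, u)) (Function('J')(u) = Mul(Rational(-1, 6), Mul(Add(u, 4), Pow(Add(u, -2), -1))) = Mul(Rational(-1, 6), Mul(Add(4, u), Pow(Add(-2, u), -1))) = Mul(Rational(-1, 6), Mul(Pow(Add(-2, u), -1), Add(4, u))) = Mul(Rational(-1, 6), Pow(Add(-2, u), -1), Add(4, u)))
Pow(Add(Function('J')(W), B), 2) = Pow(Add(Mul(Rational(1, 6), Pow(Add(-2, -20), -1), Add(-4, Mul(-1, -20))), Rational(1, 90)), 2) = Pow(Add(Mul(Rational(1, 6), Pow(-22, -1), Add(-4, 20)), Rational(1, 90)), 2) = Pow(Add(Mul(Rational(1, 6), Rational(-1, 22), 16), Rational(1, 90)), 2) = Pow(Add(Rational(-4, 33), Rational(1, 90)), 2) = Pow(Rational(-109, 990), 2) = Rational(11881, 980100)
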